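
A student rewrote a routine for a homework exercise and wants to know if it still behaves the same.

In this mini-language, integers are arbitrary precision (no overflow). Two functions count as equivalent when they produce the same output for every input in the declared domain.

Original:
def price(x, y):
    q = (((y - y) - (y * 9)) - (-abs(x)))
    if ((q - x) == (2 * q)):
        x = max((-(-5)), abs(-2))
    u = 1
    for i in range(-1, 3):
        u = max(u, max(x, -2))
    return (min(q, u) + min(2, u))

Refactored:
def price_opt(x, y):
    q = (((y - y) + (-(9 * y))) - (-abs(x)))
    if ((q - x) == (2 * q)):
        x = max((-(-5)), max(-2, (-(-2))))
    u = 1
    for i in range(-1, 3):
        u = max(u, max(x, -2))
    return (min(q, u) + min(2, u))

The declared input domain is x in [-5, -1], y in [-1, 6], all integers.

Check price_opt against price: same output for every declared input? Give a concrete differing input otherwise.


Changes here: arithmetic usage differs; min/max/abs usage differs; constant usage differs; the full 40-point sweep finds no disagreement.
verdict: equivalent


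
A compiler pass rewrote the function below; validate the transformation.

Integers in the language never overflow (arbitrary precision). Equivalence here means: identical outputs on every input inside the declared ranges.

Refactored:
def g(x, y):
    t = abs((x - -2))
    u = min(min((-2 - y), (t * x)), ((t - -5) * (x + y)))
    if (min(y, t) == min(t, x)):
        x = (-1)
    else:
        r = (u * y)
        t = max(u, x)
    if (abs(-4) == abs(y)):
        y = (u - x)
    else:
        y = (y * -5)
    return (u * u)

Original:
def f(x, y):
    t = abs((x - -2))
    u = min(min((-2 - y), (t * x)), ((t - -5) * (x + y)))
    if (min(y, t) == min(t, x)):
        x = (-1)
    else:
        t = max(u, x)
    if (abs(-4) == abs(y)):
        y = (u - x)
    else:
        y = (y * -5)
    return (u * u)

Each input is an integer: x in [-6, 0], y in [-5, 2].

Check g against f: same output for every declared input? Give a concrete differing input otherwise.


Comparing the listings, the differences include: arithmetic usage differs, and statement counts differ, and local variable names differ.
Tracing x=-2, y=-4: f: t=0, then u=-30, then (min(y, t) == min(t, x)) is false, then t=-2, then (abs(-4) == abs(y)) is true, then y=-28, then returns 900 | g: t=0, then u=-30, then (min(y, t) == min(t, x)) is false, then r=120, then t=-2, then (abs(-4) == abs(y)) is true, then y=-28, then returns 900 — matching result 900.
Checked all 56 inputs in the declared domain: the outputs agree on every one.
verdict: equivalent


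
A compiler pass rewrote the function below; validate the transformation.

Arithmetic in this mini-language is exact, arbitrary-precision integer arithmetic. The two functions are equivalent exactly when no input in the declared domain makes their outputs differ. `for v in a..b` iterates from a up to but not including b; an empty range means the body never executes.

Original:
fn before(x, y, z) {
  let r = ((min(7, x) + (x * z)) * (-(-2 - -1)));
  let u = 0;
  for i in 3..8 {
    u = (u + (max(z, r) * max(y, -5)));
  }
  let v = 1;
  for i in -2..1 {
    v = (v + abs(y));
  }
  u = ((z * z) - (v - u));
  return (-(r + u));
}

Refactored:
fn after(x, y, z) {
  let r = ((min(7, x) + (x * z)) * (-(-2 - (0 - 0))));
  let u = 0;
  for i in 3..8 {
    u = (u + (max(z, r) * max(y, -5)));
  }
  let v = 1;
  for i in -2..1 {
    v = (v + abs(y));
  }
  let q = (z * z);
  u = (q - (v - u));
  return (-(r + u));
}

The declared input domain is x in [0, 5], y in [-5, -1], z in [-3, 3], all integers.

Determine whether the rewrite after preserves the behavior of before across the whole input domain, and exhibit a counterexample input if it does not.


These are not equivalent — on x=1, y=-5, z=-3 the outputs split (-41 vs -64).
before: r becomes -2; next u becomes 0; next at i=3:; next u becomes 10; next at i=4:; next u becomes 20; next at i=5:; next u becomes 30; next at i=6:; next u becomes 40; next at i=7:; next u becomes 50; next v becomes 1; next at i=-2:; next v becomes 6; next at i=-1:; next v becomes 11; next at i=0:; next v becomes 16; next u becomes 43; next final value -41
after: r becomes -4; next u becomes 0; next at i=3:; next u becomes 15; next at i=4:; next u becomes 30; next at i=5:; next u becomes 45; next at i=6:; next u becomes 60; next at i=7:; next u becomes 75; next v becomes 1; next at i=-2:; next v becomes 6; next at i=-1:; next v becomes 11; next at i=0:; next v becomes 16; next q becomes 9; next u becomes 68; next final value -64
verdict: not equivalent; witness: x=1, y=-5, z=-3


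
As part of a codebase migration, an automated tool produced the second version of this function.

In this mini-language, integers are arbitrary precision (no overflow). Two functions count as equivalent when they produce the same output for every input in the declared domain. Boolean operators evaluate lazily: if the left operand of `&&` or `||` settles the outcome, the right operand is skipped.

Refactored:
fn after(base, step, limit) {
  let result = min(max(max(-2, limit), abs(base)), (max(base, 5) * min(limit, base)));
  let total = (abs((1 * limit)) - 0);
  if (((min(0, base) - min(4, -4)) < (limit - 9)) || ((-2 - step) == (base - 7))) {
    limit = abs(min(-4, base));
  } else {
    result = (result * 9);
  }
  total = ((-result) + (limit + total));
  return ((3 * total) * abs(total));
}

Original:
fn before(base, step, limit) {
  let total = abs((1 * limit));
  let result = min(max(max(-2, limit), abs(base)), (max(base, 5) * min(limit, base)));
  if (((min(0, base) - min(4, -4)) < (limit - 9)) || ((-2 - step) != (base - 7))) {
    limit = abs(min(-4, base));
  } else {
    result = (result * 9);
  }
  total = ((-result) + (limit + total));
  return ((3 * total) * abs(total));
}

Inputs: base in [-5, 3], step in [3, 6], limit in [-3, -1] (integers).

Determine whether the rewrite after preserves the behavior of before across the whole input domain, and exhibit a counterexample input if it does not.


Take base=-5, step=3, limit=-3.
before: total=3, then result=-25, then (((min(0, base) - min(4, -4)) < (limit - 9)) || ((-2 - step) != (base - 7))) is true, then limit=5, then total=33, then returns 3267
after: result=-25, then total=3, then (((min(0, base) - min(4, -4)) < (limit - 9)) || ((-2 - step) == (base - 7))) is false, then result=-225, then total=225, then returns 151875
3267 vs 151875 — the two versions disagree here.
verdict: not equivalent; witness: base=-5, step=3, limit=-3


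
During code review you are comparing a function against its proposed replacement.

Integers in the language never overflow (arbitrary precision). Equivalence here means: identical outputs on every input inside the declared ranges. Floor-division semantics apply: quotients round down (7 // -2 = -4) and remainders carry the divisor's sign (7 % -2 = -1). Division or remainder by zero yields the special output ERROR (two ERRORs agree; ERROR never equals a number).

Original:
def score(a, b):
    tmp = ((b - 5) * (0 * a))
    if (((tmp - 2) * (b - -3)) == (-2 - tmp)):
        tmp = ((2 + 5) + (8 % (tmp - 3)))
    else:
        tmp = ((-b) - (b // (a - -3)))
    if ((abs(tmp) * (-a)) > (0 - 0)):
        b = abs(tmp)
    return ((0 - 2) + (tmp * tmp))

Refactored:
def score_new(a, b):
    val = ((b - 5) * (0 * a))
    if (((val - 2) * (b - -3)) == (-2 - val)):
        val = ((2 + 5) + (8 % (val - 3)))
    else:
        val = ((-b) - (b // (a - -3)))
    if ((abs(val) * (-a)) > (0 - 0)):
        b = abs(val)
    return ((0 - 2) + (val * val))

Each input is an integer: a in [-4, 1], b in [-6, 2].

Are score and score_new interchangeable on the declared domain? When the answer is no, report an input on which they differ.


Behavior is preserved: although local variable names differ, the outputs never diverge.
As a probe, take a=-4, b=0: score runs tmp = 0; (((tmp - 2) * (b - -3)) == (-2 - tmp)) -> false; tmp = 0; ((abs(tmp) * (-a)) > (0 - 0)) -> false; return -2; score_new runs val = 0; (((val - 2) * (b - -3)) == (-2 - val)) -> false; val = 0; ((abs(val) * (-a)) > (0 - 0)) -> false; return -2; both end at -2.
Across all 54 domain points the two functions coincide.
verdict: equivalent


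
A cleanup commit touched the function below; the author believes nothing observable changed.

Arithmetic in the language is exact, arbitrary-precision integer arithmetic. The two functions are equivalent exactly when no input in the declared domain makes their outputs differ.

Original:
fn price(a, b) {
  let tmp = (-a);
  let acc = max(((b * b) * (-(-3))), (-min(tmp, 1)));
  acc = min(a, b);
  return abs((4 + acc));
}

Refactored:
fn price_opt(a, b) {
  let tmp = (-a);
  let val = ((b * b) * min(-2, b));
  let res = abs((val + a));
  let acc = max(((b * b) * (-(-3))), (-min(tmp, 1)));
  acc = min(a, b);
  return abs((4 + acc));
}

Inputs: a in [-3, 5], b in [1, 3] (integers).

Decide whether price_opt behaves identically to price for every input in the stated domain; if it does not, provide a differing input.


This is a faithful refactor — arithmetic usage differs; and min/max/abs usage differs; and constant usage differs; and statement counts differ; and local variable names differ, but the computed results match everywhere.
As a probe, take a=2, b=2: price runs tmp becomes -2; next acc becomes 12; next acc becomes 2; next final value 6; price_opt runs tmp becomes -2; next val becomes -8; next res becomes 6; next acc becomes 12; next acc becomes 2; next final value 6; both end at 6.
Checked all 27 inputs in the declared domain: the outputs agree on every one.
verdict: equivalent


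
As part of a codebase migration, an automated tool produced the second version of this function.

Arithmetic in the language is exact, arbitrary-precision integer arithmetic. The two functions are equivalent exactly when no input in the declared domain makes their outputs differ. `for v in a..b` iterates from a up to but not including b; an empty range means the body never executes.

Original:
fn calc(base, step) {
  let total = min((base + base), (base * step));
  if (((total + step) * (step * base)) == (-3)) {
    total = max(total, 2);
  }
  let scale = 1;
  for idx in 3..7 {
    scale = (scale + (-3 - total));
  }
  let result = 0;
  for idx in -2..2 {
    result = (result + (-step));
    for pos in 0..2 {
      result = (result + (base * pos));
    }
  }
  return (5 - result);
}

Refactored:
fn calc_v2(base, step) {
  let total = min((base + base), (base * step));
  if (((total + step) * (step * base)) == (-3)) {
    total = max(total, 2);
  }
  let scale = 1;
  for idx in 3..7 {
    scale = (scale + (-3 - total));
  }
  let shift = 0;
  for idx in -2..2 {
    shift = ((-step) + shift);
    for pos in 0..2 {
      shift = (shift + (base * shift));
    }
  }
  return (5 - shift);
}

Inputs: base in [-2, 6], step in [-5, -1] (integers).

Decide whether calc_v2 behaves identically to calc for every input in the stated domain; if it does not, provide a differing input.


Consider the input base=-2, step=-5.
calc: total = -4; (((total + step) * (step * base)) == (-3)) -> false; scale = 1; [idx=3]; scale = 2; [idx=4]; scale = 3; [idx=5]; scale = 4; [idx=6]; scale = 5; result = 0; [idx=-2]; result = 5; [pos=0]; result = 5; [pos=1]; result = 3; [idx=-1]; result = 8; [pos=0]; result = 8; [pos=1]; result = 6; [idx=0]; result = 11; [pos=0]; result = 11; [pos=1]; result = 9; [idx=1]; result = 14; [pos=0]; result = 14; [pos=1]; result = 12; return -7
calc_v2: total = -4; (((total + step) * (step * base)) == (-3)) -> false; scale = 1; [idx=3]; scale = 2; [idx=4]; scale = 3; [idx=5]; scale = 4; [idx=6]; scale = 5; shift = 0; [idx=-2]; shift = 5; [pos=0]; shift = -5; [pos=1]; shift = 5; [idx=-1]; shift = 10; [pos=0]; shift = -10; [pos=1]; shift = 10; [idx=0]; shift = 15; [pos=0]; shift = -15; [pos=1]; shift = 15; [idx=1]; shift = 20; [pos=0]; shift = -20; [pos=1]; shift = 20; return -15
-7 != -15, so the rewrite changes behavior.
verdict: not equivalent; witness: base=-2, step=-5


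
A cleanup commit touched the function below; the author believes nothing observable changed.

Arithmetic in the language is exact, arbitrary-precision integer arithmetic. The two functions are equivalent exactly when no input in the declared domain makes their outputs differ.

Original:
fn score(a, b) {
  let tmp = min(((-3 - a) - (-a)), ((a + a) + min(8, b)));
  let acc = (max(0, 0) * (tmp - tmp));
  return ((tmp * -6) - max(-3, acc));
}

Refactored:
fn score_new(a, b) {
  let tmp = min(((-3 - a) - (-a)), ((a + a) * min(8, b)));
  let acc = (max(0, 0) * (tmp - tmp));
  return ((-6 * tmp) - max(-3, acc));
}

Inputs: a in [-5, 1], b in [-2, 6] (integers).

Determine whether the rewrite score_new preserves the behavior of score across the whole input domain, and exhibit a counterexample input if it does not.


Run the pair on a=-5, b=-2.
score: tmp = -12; acc = 0; return 72
score_new: tmp = -3; acc = 0; return 18
72 vs 18 — the two versions disagree here.
verdict: not equivalent; witness: a=-5, b=-2


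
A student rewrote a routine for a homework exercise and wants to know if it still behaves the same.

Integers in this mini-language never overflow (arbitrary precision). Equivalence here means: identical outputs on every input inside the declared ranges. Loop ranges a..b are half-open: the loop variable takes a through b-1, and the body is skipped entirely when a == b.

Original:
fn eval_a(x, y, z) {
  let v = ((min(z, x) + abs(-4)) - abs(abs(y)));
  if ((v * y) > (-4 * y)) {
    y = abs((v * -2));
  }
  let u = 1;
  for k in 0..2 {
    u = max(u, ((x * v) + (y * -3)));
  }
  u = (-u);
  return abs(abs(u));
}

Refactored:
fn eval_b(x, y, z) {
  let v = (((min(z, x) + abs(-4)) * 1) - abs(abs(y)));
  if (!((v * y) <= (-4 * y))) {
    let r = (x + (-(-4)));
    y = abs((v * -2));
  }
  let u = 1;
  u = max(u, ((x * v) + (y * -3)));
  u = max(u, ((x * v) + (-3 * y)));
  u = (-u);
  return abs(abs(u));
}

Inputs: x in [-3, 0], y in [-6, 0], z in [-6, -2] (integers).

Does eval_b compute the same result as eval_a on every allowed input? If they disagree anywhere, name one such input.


Side by side, the visible changes include: boolean connective usage differs; and arithmetic usage differs; and statement counts differ; and constant usage differs; and loop structure differs; and min/max/abs usage differs; and comparison usage differs; and local variable names differ.
Spot check at x=-3, y=-6, z=-2 — eval_a: v=-5, then ((v * y) > (-4 * y)) is true, then y=10, then u=1, then (k=0), then u=1, then (k=1), then u=1, then u=-1, then returns 1. eval_b: v=-5, then (!((v * y) <= (-4 * y))) is true, then r=1, then y=10, then u=1, then u=1, then u=1, then u=-1, then returns 1. Both give 1.
Across all 140 domain points the two functions coincide.
verdict: equivalent


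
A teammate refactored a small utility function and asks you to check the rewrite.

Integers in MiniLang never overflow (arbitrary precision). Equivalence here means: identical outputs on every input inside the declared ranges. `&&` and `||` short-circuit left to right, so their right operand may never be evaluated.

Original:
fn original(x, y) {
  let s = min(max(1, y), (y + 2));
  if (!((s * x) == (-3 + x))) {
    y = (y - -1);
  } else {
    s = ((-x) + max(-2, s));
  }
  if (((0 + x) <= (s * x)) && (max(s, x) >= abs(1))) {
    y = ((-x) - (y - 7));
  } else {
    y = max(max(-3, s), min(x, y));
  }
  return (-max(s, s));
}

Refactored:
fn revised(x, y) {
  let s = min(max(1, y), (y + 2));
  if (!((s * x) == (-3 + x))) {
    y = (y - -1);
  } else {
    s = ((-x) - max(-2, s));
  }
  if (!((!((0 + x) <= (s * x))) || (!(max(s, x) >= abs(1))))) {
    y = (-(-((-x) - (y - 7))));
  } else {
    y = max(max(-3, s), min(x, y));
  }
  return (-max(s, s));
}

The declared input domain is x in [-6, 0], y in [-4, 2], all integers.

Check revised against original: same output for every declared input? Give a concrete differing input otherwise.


Evaluate both at x=-3, y=2.
original: s := 2 | (!((s * x) == (-3 + x))): false | s := 5 | (((0 + x) <= (s * x)) && (max(s, x) >= abs(1))): false | y := 5 | result -5
revised: s := 2 | (!((s * x) == (-3 + x))): false | s := 1 | (!((!((0 + x) <= (s * x))) || (!(max(s, x) >= abs(1))))): true | y := 8 | result -1
-5 against -1: the behavior changed.
verdict: not equivalent; witness: x=-3, y=2


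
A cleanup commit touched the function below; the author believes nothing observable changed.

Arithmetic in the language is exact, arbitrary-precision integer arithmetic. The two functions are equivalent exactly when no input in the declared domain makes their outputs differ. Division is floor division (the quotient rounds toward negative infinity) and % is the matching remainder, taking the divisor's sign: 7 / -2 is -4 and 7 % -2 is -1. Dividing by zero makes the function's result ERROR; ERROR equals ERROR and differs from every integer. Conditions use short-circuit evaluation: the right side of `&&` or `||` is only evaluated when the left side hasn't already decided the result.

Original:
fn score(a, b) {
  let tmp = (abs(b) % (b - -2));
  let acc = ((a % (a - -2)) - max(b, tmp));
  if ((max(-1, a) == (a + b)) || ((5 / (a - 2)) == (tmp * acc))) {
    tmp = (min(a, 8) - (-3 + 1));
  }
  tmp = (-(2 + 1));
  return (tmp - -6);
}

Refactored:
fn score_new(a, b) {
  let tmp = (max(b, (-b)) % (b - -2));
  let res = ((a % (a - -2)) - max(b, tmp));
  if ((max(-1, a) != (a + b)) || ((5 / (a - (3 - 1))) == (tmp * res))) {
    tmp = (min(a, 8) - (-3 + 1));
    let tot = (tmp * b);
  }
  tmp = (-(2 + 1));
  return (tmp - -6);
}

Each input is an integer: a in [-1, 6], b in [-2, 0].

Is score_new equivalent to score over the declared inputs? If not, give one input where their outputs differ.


a=2, b=-1 yields ERROR from score but 3 from score_new.
verdict: not equivalent; witness: a=2, b=-1


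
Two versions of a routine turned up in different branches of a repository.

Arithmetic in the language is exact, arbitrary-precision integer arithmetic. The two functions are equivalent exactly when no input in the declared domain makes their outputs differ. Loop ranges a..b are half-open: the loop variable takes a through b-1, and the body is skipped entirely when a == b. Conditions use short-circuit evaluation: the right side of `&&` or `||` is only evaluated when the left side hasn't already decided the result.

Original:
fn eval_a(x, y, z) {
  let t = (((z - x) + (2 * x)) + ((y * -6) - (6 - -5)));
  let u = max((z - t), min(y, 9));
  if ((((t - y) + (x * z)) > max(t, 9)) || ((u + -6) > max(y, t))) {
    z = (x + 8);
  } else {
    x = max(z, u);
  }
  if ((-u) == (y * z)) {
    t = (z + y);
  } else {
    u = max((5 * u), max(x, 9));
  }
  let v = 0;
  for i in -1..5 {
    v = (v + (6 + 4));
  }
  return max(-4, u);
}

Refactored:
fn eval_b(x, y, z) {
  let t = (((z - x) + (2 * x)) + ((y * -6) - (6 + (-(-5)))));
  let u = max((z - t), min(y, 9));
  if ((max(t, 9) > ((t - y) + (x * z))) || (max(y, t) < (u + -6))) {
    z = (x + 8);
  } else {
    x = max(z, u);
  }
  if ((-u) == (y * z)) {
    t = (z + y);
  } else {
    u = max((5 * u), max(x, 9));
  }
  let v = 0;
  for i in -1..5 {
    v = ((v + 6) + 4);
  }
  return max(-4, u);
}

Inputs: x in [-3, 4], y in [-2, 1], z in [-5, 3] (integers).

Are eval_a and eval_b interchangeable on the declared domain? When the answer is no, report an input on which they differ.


There is a counterexample at x=-3, y=-2, z=1: 2 on one side, 10 on the other.
eval_a: t = -1; u = 2; ((((t - y) + (x * z)) > max(t, 9)) || ((u + -6) > max(y, t))) -> false; x = 2; ((-u) == (y * z)) -> true; t = -1; v = 0; [i=-1]; v = 10; [i=0]; v = 20; [i=1]; v = 30; [i=2]; v = 40; [i=3]; v = 50; [i=4]; v = 60; return 2
eval_b: t = -1; u = 2; ((max(t, 9) > ((t - y) + (x * z))) || (max(y, t) < (u + -6))) -> true; z = 5; ((-u) == (y * z)) -> false; u = 10; v = 0; [i=-1]; v = 10; [i=0]; v = 20; [i=1]; v = 30; [i=2]; v = 40; [i=3]; v = 50; [i=4]; v = 60; return 10
verdict: not equivalent; witness: x=-3, y=-2, z=1


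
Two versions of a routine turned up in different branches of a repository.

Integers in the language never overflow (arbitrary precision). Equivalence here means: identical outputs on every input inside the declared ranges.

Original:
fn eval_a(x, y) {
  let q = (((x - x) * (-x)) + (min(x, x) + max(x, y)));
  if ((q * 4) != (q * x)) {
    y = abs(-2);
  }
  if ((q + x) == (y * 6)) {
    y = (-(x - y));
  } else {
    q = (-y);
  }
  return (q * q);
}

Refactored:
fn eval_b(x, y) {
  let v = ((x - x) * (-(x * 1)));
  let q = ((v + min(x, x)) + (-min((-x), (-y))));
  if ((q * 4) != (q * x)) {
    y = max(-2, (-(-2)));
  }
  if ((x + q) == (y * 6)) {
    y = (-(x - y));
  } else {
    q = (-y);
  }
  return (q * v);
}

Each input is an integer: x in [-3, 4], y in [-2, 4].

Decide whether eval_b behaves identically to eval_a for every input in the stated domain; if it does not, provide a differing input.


Evaluate both at x=-3, y=-2.
eval_a: q = -5; ((q * 4) != (q * x)) -> true; y = 2; ((q + x) == (y * 6)) -> false; q = -2; return 4
eval_b: v = 0; q = -5; ((q * 4) != (q * x)) -> true; y = 2; ((x + q) == (y * 6)) -> false; q = -2; return 0
4 vs 0 — the two versions disagree here.
verdict: not equivalent; witness: x=-3, y=-2


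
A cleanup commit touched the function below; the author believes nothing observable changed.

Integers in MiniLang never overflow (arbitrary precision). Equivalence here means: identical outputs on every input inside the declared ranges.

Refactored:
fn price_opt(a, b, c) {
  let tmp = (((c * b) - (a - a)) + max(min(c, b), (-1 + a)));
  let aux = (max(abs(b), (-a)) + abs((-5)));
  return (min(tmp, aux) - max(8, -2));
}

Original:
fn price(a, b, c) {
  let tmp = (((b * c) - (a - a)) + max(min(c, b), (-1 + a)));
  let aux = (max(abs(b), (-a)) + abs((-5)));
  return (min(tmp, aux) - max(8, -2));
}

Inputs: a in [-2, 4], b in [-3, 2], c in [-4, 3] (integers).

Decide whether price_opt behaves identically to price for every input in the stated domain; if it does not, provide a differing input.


Equivalent — the differences include same computation, different form, yet no declared input distinguishes the two.
Spot check at a=2, b=-2, c=-4 — price: tmp=9, then aux=7, then returns -1. price_opt: tmp=9, then aux=7, then returns -1. Both give -1.
Every one of the 336 inputs gives matching results.
verdict: equivalent


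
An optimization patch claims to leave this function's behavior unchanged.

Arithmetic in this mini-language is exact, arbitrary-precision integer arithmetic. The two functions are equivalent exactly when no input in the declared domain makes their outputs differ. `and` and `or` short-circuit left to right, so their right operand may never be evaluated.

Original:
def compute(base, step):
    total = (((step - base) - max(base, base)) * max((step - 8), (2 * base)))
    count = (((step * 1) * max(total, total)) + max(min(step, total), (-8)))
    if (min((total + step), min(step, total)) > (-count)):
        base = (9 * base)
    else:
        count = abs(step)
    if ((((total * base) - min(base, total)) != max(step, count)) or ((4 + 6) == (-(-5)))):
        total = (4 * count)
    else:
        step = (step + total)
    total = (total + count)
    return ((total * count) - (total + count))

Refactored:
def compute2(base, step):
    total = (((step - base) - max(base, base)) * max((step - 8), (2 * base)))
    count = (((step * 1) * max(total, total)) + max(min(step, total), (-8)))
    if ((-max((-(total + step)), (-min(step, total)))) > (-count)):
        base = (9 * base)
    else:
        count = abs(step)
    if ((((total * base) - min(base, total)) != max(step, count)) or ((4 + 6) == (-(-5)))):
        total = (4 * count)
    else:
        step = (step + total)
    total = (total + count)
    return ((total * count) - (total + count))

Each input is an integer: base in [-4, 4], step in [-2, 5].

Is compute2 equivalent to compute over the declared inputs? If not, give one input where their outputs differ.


Side by side, the visible changes include: min/max/abs usage differs.
As a probe, take base=-3, step=0: compute runs total=-36, then count=-8, then (min((total + step), min(step, total)) > (-count)) is false, then count=0, then ((((total * base) - min(base, total)) != max(step, count)) or ((4 + 6) == (-(-5)))) is true, then total=0, then total=0, then returns 0; compute2 runs total=-36, then count=-8, then ((-max((-(total + step)), (-min(step, total)))) > (-count)) is false, then count=0, then ((((total * base) - min(base, total)) != max(step, count)) or ((4 + 6) == (-(-5)))) is true, then total=0, then total=0, then returns 0; both end at 0.
Every one of the 72 inputs gives matching results.
verdict: equivalent


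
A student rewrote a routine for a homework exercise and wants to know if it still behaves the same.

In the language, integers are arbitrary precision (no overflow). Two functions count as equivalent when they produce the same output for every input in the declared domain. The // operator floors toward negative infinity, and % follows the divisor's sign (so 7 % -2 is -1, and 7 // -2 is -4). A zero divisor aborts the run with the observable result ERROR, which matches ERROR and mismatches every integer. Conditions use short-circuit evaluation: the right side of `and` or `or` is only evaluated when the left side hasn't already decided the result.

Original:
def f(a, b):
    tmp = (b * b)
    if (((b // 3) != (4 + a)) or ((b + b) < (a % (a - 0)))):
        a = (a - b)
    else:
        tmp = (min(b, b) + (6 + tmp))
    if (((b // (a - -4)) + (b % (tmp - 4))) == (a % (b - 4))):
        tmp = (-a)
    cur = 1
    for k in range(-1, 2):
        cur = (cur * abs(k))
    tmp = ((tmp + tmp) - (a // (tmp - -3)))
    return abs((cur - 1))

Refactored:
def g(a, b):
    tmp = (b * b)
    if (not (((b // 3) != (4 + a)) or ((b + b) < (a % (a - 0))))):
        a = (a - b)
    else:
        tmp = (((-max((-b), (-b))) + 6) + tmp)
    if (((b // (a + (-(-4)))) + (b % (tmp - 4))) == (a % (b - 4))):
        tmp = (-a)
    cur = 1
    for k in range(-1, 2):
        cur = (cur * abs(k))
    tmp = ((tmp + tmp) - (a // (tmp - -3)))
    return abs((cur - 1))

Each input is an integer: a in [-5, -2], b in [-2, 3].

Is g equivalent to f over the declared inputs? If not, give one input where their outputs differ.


The rewrite breaks on a=-5, b=-2, where the results are ERROR and 1.
f: tmp=4, then (((b // 3) != (4 + a)) or ((b + b) < (a % (a - 0)))) is true, then a=-3, then a zero divisor aborts: ERROR
g: tmp=4, then (not (((b // 3) != (4 + a)) or ((b + b) < (a % (a - 0))))) is false, then tmp=8, then (((b // (a + (-(-4)))) + (b % (tmp - 4))) == (a % (b - 4))) is false, then cur=1, then (k=-1), then cur=1, then (k=0), then cur=0, then (k=1), then cur=0, then tmp=17, then returns 1
verdict: not equivalent; witness: a=-5, b=-2


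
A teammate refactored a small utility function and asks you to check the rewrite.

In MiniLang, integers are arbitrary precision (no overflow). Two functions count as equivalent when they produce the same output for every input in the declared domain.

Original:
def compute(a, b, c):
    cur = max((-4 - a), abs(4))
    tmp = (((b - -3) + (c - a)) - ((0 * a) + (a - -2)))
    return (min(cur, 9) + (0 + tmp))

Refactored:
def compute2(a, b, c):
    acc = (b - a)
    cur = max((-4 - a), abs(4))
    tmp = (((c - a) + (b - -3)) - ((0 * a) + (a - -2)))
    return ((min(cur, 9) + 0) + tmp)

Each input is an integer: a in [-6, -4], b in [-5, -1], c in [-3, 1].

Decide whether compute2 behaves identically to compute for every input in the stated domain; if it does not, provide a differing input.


This is a faithful refactor — local variable names differ; also statement counts differ; also arithmetic usage differs, but the computed results match everywhere.
As a probe, take a=-4, b=-1, c=-1: compute runs cur = 4; tmp = 7; return 11; compute2 runs acc = 3; cur = 4; tmp = 7; return 11; both end at 11.
Sweeping the whole domain (75 inputs) finds no disagreement.
verdict: equivalent


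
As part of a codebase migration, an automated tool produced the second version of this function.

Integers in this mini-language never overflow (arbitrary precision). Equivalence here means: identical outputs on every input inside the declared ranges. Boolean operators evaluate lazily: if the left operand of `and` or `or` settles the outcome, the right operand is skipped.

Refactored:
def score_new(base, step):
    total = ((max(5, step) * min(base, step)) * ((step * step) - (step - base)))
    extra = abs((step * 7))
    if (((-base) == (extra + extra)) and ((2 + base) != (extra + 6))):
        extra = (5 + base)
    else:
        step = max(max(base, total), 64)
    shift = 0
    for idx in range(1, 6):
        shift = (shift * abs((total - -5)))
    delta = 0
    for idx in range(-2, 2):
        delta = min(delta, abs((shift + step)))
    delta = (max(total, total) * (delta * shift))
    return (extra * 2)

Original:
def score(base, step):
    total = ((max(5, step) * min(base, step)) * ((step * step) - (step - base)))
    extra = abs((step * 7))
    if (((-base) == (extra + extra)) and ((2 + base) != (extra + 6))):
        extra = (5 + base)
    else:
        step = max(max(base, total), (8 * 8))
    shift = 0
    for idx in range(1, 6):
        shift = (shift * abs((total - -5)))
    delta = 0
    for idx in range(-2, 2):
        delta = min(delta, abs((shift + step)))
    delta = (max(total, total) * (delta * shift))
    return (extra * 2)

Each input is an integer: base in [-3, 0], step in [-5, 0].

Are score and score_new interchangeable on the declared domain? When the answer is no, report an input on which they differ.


This is a faithful refactor — constant usage differs; also arithmetic usage differs, but the computed results match everywhere.
Spot check at base=0, step=-1 — score: total=-10, then extra=7, then (((-base) == (extra + extra)) and ((2 + base) != (extra + 6))) is false, then step=64, then shift=0, then (idx=1), then shift=0, then (idx=2), then shift=0, then (idx=3), then shift=0, then (idx=4), then shift=0, then (idx=5), then shift=0, then delta=0, then (idx=-2), then delta=0, then (idx=-1), then delta=0, then (idx=0), then delta=0, then (idx=1), then delta=0, then delta=0, then returns 14. score_new: total=-10, then extra=7, then (((-base) == (extra + extra)) and ((2 + base) != (extra + 6))) is false, then step=64, then shift=0, then (idx=1), then shift=0, then (idx=2), then shift=0, then (idx=3), then shift=0, then (idx=4), then shift=0, then (idx=5), then shift=0, then delta=0, then (idx=-2), then delta=0, then (idx=-1), then delta=0, then (idx=0), then delta=0, then (idx=1), then delta=0, then delta=0, then returns 14. Both give 14.
Checked all 24 inputs in the declared domain: the outputs agree on every one.
verdict: equivalent


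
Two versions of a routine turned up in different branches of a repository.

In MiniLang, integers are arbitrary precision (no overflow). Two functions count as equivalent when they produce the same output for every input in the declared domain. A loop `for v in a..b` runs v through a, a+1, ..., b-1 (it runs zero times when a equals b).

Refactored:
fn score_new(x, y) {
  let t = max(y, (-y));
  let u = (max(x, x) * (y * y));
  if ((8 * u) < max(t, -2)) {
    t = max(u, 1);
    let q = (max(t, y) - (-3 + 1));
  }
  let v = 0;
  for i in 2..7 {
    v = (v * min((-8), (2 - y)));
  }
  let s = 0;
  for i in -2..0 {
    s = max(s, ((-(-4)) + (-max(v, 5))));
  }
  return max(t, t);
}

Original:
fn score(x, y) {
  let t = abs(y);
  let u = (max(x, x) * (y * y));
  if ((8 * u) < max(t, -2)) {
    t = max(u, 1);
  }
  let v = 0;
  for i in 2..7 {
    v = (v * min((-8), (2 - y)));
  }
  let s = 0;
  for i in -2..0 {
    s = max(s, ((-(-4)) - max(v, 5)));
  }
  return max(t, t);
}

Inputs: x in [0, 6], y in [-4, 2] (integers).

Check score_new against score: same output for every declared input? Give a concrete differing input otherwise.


This is a faithful refactor — constant usage differs, and min/max/abs usage differs, and arithmetic usage differs, and statement counts differ, and local variable names differ, but the computed results match everywhere.
Tracing x=2, y=-2: score: t = 2; u = 8; ((8 * u) < max(t, -2)) -> false; v = 0; [i=2]; v = 0; [i=3]; v = 0; [i=4]; v = 0; [i=5]; v = 0; [i=6]; v = 0; s = 0; [i=-2]; s = 0; [i=-1]; s = 0; return 2 | score_new: t = 2; u = 8; ((8 * u) < max(t, -2)) -> false; v = 0; [i=2]; v = 0; [i=3]; v = 0; [i=4]; v = 0; [i=5]; v = 0; [i=6]; v = 0; s = 0; [i=-2]; s = 0; [i=-1]; s = 0; return 2 — matching result 2.
Sweeping the whole domain (49 inputs) finds no disagreement.
verdict: equivalent


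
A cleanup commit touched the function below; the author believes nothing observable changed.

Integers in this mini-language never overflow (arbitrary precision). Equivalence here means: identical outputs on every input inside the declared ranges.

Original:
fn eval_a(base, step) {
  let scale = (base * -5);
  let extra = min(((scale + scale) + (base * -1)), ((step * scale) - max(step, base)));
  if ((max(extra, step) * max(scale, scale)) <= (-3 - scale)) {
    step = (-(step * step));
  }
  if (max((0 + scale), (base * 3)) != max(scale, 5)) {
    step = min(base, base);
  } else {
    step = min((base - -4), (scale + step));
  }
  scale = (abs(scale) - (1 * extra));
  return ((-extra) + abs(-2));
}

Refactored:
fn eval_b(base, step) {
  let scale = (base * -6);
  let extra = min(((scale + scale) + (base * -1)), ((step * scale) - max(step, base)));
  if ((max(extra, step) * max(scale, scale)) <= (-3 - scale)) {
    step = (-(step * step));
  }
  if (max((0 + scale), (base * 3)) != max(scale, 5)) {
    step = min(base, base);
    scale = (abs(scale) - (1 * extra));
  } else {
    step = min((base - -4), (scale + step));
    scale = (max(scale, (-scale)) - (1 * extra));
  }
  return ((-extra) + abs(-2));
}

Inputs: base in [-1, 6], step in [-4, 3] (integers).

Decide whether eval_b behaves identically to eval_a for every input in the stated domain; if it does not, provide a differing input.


Run the pair on base=-1, step=-4.
eval_a: scale becomes 5; next extra becomes -19; next ((max(extra, step) * max(scale, scale)) <= (-3 - scale)) evaluates to true; next step becomes -16; next (max((0 + scale), (base * 3)) != max(scale, 5)) evaluates to false; next step becomes -11; next scale becomes 24; next final value 21
eval_b: scale becomes 6; next extra becomes -23; next ((max(extra, step) * max(scale, scale)) <= (-3 - scale)) evaluates to true; next step becomes -16; next (max((0 + scale), (base * 3)) != max(scale, 5)) evaluates to false; next step becomes -10; next scale becomes 29; next final value 25
21 against 25: the behavior changed.
verdict: not equivalent; witness: base=-1, step=-4


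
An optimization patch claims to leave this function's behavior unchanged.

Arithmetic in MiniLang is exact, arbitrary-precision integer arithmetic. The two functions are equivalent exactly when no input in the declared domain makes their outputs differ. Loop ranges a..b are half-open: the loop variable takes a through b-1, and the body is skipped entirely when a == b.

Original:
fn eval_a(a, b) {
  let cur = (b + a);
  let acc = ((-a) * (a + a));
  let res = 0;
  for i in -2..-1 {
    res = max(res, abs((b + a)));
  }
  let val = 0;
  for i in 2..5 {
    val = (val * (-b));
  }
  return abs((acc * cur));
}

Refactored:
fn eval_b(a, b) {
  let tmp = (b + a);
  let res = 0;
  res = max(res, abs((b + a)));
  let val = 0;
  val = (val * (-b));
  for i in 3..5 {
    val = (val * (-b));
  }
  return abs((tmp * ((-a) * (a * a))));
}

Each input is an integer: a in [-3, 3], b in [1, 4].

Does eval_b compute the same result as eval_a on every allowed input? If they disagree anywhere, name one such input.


Input a=-3, b=1: 36 from eval_a versus 54 from eval_b.
verdict: not equivalent; witness: a=-3, b=1


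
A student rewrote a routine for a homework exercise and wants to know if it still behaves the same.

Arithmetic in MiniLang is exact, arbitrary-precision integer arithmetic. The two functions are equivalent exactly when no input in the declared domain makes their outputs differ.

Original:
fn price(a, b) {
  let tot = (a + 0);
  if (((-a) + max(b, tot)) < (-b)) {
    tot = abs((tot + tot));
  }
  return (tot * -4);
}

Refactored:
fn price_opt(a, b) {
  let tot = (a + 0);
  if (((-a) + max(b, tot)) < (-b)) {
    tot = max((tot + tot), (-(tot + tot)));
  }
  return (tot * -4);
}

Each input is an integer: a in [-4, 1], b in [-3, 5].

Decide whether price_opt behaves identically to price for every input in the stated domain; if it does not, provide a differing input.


The two are interchangeable: min/max/abs usage differs; also arithmetic usage differs, and every declared input agrees.
Spot check at a=-3, b=-3 — price: tot=-3, then (((-a) + max(b, tot)) < (-b)) is true, then tot=6, then returns -24. price_opt: tot=-3, then (((-a) + max(b, tot)) < (-b)) is true, then tot=6, then returns -24. Both give -24.
Checked all 54 inputs in the declared domain: the outputs agree on every one.
verdict: equivalent


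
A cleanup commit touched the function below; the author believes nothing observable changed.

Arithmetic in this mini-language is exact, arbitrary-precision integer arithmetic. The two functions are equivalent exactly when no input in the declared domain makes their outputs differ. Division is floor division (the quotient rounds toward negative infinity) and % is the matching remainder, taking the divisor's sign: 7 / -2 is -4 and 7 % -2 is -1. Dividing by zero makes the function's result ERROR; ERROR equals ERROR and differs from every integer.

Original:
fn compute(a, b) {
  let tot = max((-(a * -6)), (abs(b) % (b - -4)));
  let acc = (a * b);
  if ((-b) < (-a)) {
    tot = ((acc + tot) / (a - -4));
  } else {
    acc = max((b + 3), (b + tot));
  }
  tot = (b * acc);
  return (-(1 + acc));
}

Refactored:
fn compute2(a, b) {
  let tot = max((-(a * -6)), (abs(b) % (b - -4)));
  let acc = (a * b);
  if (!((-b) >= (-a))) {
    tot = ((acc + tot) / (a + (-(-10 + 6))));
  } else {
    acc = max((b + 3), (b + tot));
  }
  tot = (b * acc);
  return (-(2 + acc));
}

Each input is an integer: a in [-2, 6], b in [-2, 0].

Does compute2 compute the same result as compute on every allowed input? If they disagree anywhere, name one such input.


Run the pair on a=-2, b=-2.
compute: tot=0, then acc=4, then ((-b) < (-a)) is false, then acc=1, then tot=-2, then returns -2
compute2: tot=0, then acc=4, then (!((-b) >= (-a))) is false, then acc=1, then tot=-2, then returns -3
-2 against -3: the behavior changed.
verdict: not equivalent; witness: a=-2, b=-2


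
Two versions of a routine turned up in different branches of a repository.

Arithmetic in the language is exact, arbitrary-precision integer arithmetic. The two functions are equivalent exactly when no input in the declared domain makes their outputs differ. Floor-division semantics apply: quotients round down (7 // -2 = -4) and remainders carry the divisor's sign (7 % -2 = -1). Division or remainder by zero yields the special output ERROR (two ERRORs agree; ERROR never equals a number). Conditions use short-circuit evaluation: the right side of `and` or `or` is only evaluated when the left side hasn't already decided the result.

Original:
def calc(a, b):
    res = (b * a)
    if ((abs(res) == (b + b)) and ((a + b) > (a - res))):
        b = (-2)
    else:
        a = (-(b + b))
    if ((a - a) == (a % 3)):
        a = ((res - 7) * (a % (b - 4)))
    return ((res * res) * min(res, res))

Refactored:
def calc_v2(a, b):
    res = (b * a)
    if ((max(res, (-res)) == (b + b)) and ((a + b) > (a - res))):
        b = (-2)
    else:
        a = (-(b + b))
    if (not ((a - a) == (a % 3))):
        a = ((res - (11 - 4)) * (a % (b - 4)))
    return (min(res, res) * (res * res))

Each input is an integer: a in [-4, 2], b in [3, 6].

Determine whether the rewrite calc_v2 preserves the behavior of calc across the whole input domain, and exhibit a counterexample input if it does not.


These are not equivalent — on a=-4, b=4 the outputs split (-4096 vs ERROR).
calc: res = -16; ((abs(res) == (b + b)) and ((a + b) > (a - res))) -> false; a = -8; ((a - a) == (a % 3)) -> false; return -4096
calc_v2: res = -16; ((max(res, (-res)) == (b + b)) and ((a + b) > (a - res))) -> false; a = -8; (not ((a - a) == (a % 3))) -> true; division by zero -> ERROR
verdict: not equivalent; witness: a=-4, b=4
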